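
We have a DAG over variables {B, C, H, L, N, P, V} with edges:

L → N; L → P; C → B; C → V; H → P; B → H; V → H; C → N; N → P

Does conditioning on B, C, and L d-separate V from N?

Yes

There are 6 undirected paths between V and N; checking each against the conditioning set {B, C, L}:
  1. V ← C → N — C:fork[blocks] ⇒ blocked
  2. V ← C → B → H → P ← L → N — C:fork[blocks]; B:chain[blocks]; H:chain[open]; P:collider[blocks]; L:fork[blocks] ⇒ blocked
  3. V ← C → B → H → P ← N — C:fork[blocks]; B:chain[blocks]; H:chain[open]; P:collider[blocks] ⇒ blocked
  4. V → H → P ← L → N — H:chain[open]; P:collider[blocks]; L:fork[blocks] ⇒ blocked
  5. V → H → P ← N — H:chain[open]; P:collider[blocks] ⇒ blocked
  6. V → H ← B ← C → N — H:collider[blocks]; B:chain[blocks]; C:fork[blocks] ⇒ blocked
All paths are blocked; V ⊥ N | {B, C, L} holds.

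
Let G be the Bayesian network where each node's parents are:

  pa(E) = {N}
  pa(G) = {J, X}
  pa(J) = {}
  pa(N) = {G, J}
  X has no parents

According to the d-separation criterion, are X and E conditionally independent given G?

No

We examine all 2 paths between X and E:
Path 1: X → G ← J → N → E
  G is a collider and G is conditioned on, which opens it; J is a fork and J is not conditioned on; N is a chain and N is not conditioned on — no node blocks this path, so it is active.
Path 2: X → G → N → E
  G is a chain here and G is conditioned on, so the path is blocked at G.
Since the path X → G ← J → N → E is active, X and E are not d-separated given {G}.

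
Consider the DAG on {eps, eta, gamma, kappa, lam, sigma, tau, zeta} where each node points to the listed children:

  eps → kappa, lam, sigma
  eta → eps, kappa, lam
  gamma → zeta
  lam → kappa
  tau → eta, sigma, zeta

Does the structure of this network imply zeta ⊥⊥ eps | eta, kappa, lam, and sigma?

No

We examine all 6 paths between zeta and eps:
Path 1: zeta ← tau → eta → kappa ← lam ← eps
  eta is a chain here and eta is conditioned on, so the path is blocked at eta.
Path 2: zeta ← tau → eta → kappa ← eps
  eta is a chain here and eta is conditioned on, so the path is blocked at eta.
Path 3: zeta ← tau → eta → lam → kappa ← eps
  eta is a chain here and eta is conditioned on, so the path is blocked at eta.
Path 4: zeta ← tau → eta → lam ← eps
  eta is a chain here and eta is conditioned on, so the path is blocked at eta.
Path 5: zeta ← tau → eta → eps
  eta is a chain here and eta is conditioned on, so the path is blocked at eta.
Path 6: zeta ← tau → sigma ← eps
  tau is a fork and tau is not conditioned on; sigma is a collider and sigma is conditioned on, which opens it — no node blocks this path, so it is active.
Since the path zeta ← tau → sigma ← eps is active, zeta and eps are not d-separated given {eta, kappa, lam, sigma}.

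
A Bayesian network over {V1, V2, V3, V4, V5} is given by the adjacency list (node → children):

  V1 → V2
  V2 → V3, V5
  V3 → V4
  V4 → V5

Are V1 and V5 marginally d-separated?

We examine all 2 paths between V1 and V5:
Path 1: V1 → V2 → V3 → V4 → V5
  V2 is a chain and V2 is not conditioned on; V3 is a chain and V3 is not conditioned on; V4 is a chain and V4 is not conditioned on — no node blocks this path, so it is active.
Path 2: V1 → V2 → V5
  V2 is a chain and V2 is not conditioned on — no node blocks this path, so it is active.
Because an active path exists, V1 and V5 are not d-separated.

No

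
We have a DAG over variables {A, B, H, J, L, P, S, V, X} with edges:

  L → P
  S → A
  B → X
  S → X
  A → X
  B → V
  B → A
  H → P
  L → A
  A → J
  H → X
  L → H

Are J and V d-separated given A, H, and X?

We examine all 5 paths between J and V:
Path 1: J ← A ← B → V
  A is a chain here and A is conditioned on, so the path is blocked at A.
Path 2: J ← A ← L → H → X ← B → V
  A is a chain here and A is conditioned on, so the path is blocked at A.
Path 3: J ← A ← L → P ← H → X ← B → V
  A is a chain here and A is conditioned on, so the path is blocked at A.
Path 4: J ← A ← S → X ← B → V
  A is a chain here and A is conditioned on, so the path is blocked at A.
Path 5: J ← A → X ← B → V
  A is a fork here and A is conditioned on, so the path is blocked at A.
All paths are blocked; J ⊥ V | {A, H, X} holds.

Yes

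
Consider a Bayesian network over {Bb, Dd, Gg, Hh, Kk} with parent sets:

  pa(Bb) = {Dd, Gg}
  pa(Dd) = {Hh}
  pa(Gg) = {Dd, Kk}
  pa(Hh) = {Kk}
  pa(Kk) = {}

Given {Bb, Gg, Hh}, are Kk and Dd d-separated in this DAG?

We examine all 3 paths between Kk and Dd:
  1. Kk → Hh → Dd — Hh:chain[blocks] ⇒ blocked
  2. Kk → Gg ← Dd — Gg:collider[open] ⇒ active
  3. Kk → Gg → Bb ← Dd — Gg:chain[blocks]; Bb:collider[open] ⇒ blocked
At least one path is unblocked, so d-separation fails.

No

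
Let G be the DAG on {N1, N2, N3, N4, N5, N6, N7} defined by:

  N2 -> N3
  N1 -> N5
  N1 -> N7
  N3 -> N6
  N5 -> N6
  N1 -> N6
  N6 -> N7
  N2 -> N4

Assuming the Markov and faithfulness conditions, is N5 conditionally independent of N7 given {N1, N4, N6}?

4 paths connect N5 and N7; each must be blocked for d-separation to hold:
Path 1: N5 ← N1 → N6 → N7
  N1 is a fork here and N1 is conditioned on, so the path is blocked at N1.
Path 2: N5 ← N1 → N7
  N1 is a fork here and N1 is conditioned on, so the path is blocked at N1.
Path 3: N5 → N6 ← N1 → N7
  N1 is a fork here and N1 is conditioned on, so the path is blocked at N1.
Path 4: N5 → N6 → N7
  N6 is a chain here and N6 is conditioned on, so the path is blocked at N6.
Since every path is blocked, d-separation holds.

Yes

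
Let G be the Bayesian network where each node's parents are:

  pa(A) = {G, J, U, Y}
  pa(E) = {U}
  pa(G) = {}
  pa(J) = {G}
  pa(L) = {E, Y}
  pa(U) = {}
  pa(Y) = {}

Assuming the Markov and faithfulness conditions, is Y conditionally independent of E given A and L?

Enumerating the 2 paths from Y to E and testing each for blocking by {A, L}:
  1. Y → A ← U → E — A:collider[open]; U:fork[open] ⇒ active
  2. Y → L ← E — L:collider[open] ⇒ active
Because an active path exists, Y and E are not d-separated.

No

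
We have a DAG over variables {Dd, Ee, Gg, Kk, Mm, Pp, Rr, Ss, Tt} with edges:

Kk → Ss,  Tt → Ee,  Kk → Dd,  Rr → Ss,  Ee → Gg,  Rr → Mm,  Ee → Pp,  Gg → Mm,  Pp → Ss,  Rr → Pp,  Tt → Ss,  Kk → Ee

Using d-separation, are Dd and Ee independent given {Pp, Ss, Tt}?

No

There are 6 undirected paths between Dd and Ee; checking each against the conditioning set {Pp, Ss, Tt}:
Path 1: Dd ← Kk → Ee
  Kk is a fork and Kk is not conditioned on — no node blocks this path, so it is active.
Path 2: Dd ← Kk → Ss ← Rr → Pp ← Ee
  Kk is a fork and Kk is not conditioned on; Ss is a collider and Ss is conditioned on, which opens it; Rr is a fork and Rr is not conditioned on; Pp is a collider and Pp is conditioned on, which opens it — no node blocks this path, so it is active.
Path 3: Dd ← Kk → Ss ← Rr → Mm ← Gg ← Ee
  Mm is a collider here and neither Mm nor any of its descendants is conditioned on, so the collider stays closed — the path is blocked at Mm.
Path 4: Dd ← Kk → Ss ← Pp ← Rr → Mm ← Gg ← Ee
  Pp is a chain here and Pp is conditioned on, so the path is blocked at Pp.
Path 5: Dd ← Kk → Ss ← Pp ← Ee
  Pp is a chain here and Pp is conditioned on, so the path is blocked at Pp.
Path 6: Dd ← Kk → Ss ← Tt → Ee
  Tt is a fork here and Tt is conditioned on, so the path is blocked at Tt.
Because an active path exists, Dd and Ee are not d-separated.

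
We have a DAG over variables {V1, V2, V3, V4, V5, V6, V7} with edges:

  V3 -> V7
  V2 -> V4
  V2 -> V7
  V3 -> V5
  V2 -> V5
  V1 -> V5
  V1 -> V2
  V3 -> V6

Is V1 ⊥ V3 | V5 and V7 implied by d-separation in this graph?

Enumerating the 4 paths from V1 to V3 and testing each for blocking by {V5, V7}:
Path 1: V1 → V2 → V5 ← V3
  V2 is a chain and V2 is not conditioned on; V5 is a collider and V5 is conditioned on, which opens it — no node blocks this path, so it is active.
Path 2: V1 → V2 → V7 ← V3
  V2 is a chain and V2 is not conditioned on; V7 is a collider and V7 is conditioned on, which opens it — no node blocks this path, so it is active.
Path 3: V1 → V5 ← V2 → V7 ← V3
  V5 is a collider and V5 is conditioned on, which opens it; V2 is a fork and V2 is not conditioned on; V7 is a collider and V7 is conditioned on, which opens it — no node blocks this path, so it is active.
Path 4: V1 → V5 ← V3
  V5 is a collider and V5 is conditioned on, which opens it — no node blocks this path, so it is active.
Since the path V1 → V2 → V5 ← V3 is active, V1 and V3 are not d-separated given {V5, V7}.

No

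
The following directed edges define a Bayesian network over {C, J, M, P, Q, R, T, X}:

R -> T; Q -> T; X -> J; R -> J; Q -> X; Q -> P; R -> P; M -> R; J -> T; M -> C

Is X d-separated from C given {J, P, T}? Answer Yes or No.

Enumerating the 6 paths from X to C and testing each for blocking by {J, P, T}:
Path 1: X → J → T ← Q → P ← R ← M → C
  J is a chain here and J is conditioned on, so the path is blocked at J.
Path 2: X → J → T ← R ← M → C
  J is a chain here and J is conditioned on, so the path is blocked at J.
Path 3: X → J ← R ← M → C
  J is a collider and J is conditioned on, which opens it; R is a chain and R is not conditioned on; M is a fork and M is not conditioned on — no node blocks this path, so it is active.
Path 4: X ← Q → P ← R ← M → C
  Q is a fork and Q is not conditioned on; P is a collider and P is conditioned on, which opens it; R is a chain and R is not conditioned on; M is a fork and M is not conditioned on — no node blocks this path, so it is active.
Path 5: X ← Q → T ← J ← R ← M → C
  J is a chain here and J is conditioned on, so the path is blocked at J.
Path 6: X ← Q → T ← R ← M → C
  Q is a fork and Q is not conditioned on; T is a collider and T is conditioned on, which opens it; R is a chain and R is not conditioned on; M is a fork and M is not conditioned on — no node blocks this path, so it is active.
At least one path is unblocked, so d-separation fails.

No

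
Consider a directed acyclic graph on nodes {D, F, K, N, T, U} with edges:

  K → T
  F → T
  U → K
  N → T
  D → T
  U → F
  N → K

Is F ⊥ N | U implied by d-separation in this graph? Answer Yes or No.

Yes

4 paths connect F and N; each must be blocked for d-separation to hold:
Path 1: F ← U → K → T ← N
  U is a fork here and U is conditioned on, so the path is blocked at U.
Path 2: F ← U → K ← N
  U is a fork here and U is conditioned on, so the path is blocked at U.
Path 3: F → T ← K ← N
  T is a collider here and neither T nor any of its descendants is conditioned on, so the collider stays closed — the path is blocked at T.
Path 4: F → T ← N
  T is a collider here and neither T nor any of its descendants is conditioned on, so the collider stays closed — the path is blocked at T.
Since every path is blocked, d-separation holds.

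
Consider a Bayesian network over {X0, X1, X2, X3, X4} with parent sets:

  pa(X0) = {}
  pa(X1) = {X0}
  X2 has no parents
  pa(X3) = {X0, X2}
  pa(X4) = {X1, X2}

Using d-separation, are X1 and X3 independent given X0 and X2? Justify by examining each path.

Yes

Enumerating the 2 paths from X1 to X3 and testing each for blocking by {X0, X2}:
Path 1: X1 → X4 ← X2 → X3
  X4 is a collider here and neither X4 nor any of its descendants is conditioned on, so the collider stays closed — the path is blocked at X4.
Path 2: X1 ← X0 → X3
  X0 is a fork here and X0 is conditioned on, so the path is blocked at X0.
Every path is blocked, so X1 and X3 are d-separated given {X0, X2}.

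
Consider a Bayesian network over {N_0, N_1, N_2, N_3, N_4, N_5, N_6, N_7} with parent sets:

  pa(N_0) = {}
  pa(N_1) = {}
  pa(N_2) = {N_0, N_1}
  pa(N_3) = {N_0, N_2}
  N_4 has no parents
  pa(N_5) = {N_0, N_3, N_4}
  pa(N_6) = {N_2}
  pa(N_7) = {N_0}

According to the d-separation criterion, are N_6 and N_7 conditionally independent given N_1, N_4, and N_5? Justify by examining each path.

No — N_6 and N_7 are not d-separated given {N_1, N_4, N_5}.

We examine all 3 paths between N_6 and N_7:
  1. N_6 ← N_2 ← N_0 → N_7 — N_2:chain[open]; N_0:fork[open] ⇒ active
  2. N_6 ← N_2 → N_3 ← N_0 → N_7 — N_2:fork[open]; N_3:collider[open]; N_0:fork[open] ⇒ active
  3. N_6 ← N_2 → N_3 → N_5 ← N_0 → N_7 — N_2:fork[open]; N_3:chain[open]; N_5:collider[open]; N_0:fork[open] ⇒ active
Because an active path exists, N_6 and N_7 are not d-separated.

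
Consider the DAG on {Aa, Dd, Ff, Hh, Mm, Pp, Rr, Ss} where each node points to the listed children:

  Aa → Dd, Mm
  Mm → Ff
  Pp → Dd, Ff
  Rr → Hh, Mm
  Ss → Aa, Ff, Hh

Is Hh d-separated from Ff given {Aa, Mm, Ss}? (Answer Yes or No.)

6 paths connect Hh and Ff; each must be blocked for d-separation to hold:
  1. Hh ← Rr → Mm ← Aa ← Ss → Ff — Rr:fork[open]; Mm:collider[open]; Aa:chain[blocks]; Ss:fork[blocks] ⇒ blocked
  2. Hh ← Rr → Mm ← Aa → Dd ← Pp → Ff — Rr:fork[open]; Mm:collider[open]; Aa:fork[blocks]; Dd:collider[blocks]; Pp:fork[open] ⇒ blocked
  3. Hh ← Rr → Mm → Ff — Rr:fork[open]; Mm:chain[blocks] ⇒ blocked
  4. Hh ← Ss → Aa → Mm → Ff — Ss:fork[blocks]; Aa:chain[blocks]; Mm:chain[blocks] ⇒ blocked
  5. Hh ← Ss → Aa → Dd ← Pp → Ff — Ss:fork[blocks]; Aa:chain[blocks]; Dd:collider[blocks]; Pp:fork[open] ⇒ blocked
  6. Hh ← Ss → Ff — Ss:fork[blocks] ⇒ blocked
Since every path is blocked, d-separation holds.

Yes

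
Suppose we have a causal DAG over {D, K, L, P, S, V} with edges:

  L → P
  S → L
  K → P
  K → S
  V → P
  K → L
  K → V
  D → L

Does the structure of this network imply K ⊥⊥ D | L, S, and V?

No

We examine all 4 paths between K and D:
  1. K → V → P ← L ← D — V:chain[blocks]; P:collider[blocks]; L:chain[blocks] ⇒ blocked
  2. K → P ← L ← D — P:collider[blocks]; L:chain[blocks] ⇒ blocked
  3. K → S → L ← D — S:chain[blocks]; L:collider[open] ⇒ blocked
  4. K → L ← D — L:collider[open] ⇒ active
Because an active path exists, K and D are not d-separated.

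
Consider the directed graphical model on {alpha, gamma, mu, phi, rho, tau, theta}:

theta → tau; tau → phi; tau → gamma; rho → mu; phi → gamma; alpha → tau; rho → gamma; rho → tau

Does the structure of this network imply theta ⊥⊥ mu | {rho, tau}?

Yes

3 paths connect theta and mu; each must be blocked for d-separation to hold:
Path 1: theta → tau ← rho → mu
  rho is a fork here and rho is conditioned on, so the path is blocked at rho.
Path 2: theta → tau → gamma ← rho → mu
  tau is a chain here and tau is conditioned on, so the path is blocked at tau.
Path 3: theta → tau → phi → gamma ← rho → mu
  tau is a chain here and tau is conditioned on, so the path is blocked at tau.
All paths are blocked; theta ⊥ mu | {rho, tau} holds.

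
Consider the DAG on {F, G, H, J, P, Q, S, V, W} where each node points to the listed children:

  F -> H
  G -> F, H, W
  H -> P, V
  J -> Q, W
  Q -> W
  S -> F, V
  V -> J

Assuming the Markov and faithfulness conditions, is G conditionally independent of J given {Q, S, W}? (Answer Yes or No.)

Enumerating the 6 paths from G to J and testing each for blocking by {Q, S, W}:
  1. G → W ← J — W:collider[open] ⇒ active
  2. G → W ← Q ← J — W:collider[open]; Q:chain[blocks] ⇒ blocked
  3. G → F ← S → V → J — F:collider[open]; S:fork[blocks]; V:chain[open] ⇒ blocked
  4. G → F → H → V → J — F:chain[open]; H:chain[open]; V:chain[open] ⇒ active
  5. G → H → V → J — H:chain[open]; V:chain[open] ⇒ active
  6. G → H ← F ← S → V → J — H:collider[open]; F:chain[open]; S:fork[blocks]; V:chain[open] ⇒ blocked
Since the path G → W ← J is active, G and J are not d-separated given {Q, S, W}.

No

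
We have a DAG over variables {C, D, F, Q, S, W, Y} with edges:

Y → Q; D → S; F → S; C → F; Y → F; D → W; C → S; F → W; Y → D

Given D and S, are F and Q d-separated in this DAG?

4 paths connect F and Q; each must be blocked for d-separation to hold:
  1. F → W ← D ← Y → Q — W:collider[blocks]; D:chain[blocks]; Y:fork[open] ⇒ blocked
  2. F ← Y → Q — Y:fork[open] ⇒ active
  3. F → S ← D ← Y → Q — S:collider[open]; D:chain[blocks]; Y:fork[open] ⇒ blocked
  4. F ← C → S ← D ← Y → Q — C:fork[open]; S:collider[open]; D:chain[blocks]; Y:fork[open] ⇒ blocked
Since the path F ← Y → Q is active, F and Q are not d-separated given {D, S}.

No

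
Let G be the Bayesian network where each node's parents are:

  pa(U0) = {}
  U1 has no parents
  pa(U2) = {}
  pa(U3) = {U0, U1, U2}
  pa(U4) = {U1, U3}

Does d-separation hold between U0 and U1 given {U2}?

There are 2 undirected paths between U0 and U1; checking each against the conditioning set {U2}:
Path 1: U0 → U3 ← U1
  U3 is a collider here and neither U3 nor any of its descendants is conditioned on, so the collider stays closed — the path is blocked at U3.
Path 2: U0 → U3 → U4 ← U1
  U4 is a collider here and neither U4 nor any of its descendants is conditioned on, so the collider stays closed — the path is blocked at U4.
Every path is blocked, so U0 and U1 are d-separated given {U2}.

Yes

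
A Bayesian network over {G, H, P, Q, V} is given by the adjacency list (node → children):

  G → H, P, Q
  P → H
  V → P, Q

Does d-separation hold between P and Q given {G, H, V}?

Yes

Enumerating the 3 paths from P to Q and testing each for blocking by {G, H, V}:
  1. P ← V → Q — V:fork[blocks] ⇒ blocked
  2. P ← G → Q — G:fork[blocks] ⇒ blocked
  3. P → H ← G → Q — H:collider[open]; G:fork[blocks] ⇒ blocked
Every path is blocked, so P and Q are d-separated given {G, H, V}.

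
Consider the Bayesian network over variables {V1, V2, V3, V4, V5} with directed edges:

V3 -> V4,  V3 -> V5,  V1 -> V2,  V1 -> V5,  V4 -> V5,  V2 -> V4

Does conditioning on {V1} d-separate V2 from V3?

Enumerating the 4 paths from V2 to V3 and testing each for blocking by {V1}:
  1. V2 → V4 → V5 ← V3 — V4:chain[open]; V5:collider[blocks] ⇒ blocked
  2. V2 → V4 ← V3 — V4:collider[blocks] ⇒ blocked
  3. V2 ← V1 → V5 ← V4 ← V3 — V1:fork[blocks]; V5:collider[blocks]; V4:chain[open] ⇒ blocked
  4. V2 ← V1 → V5 ← V3 — V1:fork[blocks]; V5:collider[blocks] ⇒ blocked
Every path is blocked, so V2 and V3 are d-separated given {V1}.

Yes — V2 and V3 are d-separated given {V1}.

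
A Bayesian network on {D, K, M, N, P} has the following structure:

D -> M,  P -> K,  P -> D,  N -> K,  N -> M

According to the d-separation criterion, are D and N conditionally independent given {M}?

No

Enumerating the 2 paths from D to N and testing each for blocking by {M}:
  1. D ← P → K ← N — P:fork[open]; K:collider[blocks] ⇒ blocked
  2. D → M ← N — M:collider[open] ⇒ active
At least one path is unblocked, so d-separation fails.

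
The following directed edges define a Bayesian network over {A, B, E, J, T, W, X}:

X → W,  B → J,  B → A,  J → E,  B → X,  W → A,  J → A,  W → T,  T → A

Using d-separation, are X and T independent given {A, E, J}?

There are 6 undirected paths between X and T; checking each against the conditioning set {A, E, J}:
Path 1: X → W → A ← T
  W is a chain and W is not conditioned on; A is a collider and A is conditioned on, which opens it — no node blocks this path, so it is active.
Path 2: X → W → T
  W is a chain and W is not conditioned on — no node blocks this path, so it is active.
Path 3: X ← B → A ← T
  B is a fork and B is not conditioned on; A is a collider and A is conditioned on, which opens it — no node blocks this path, so it is active.
Path 4: X ← B → A ← W → T
  B is a fork and B is not conditioned on; A is a collider and A is conditioned on, which opens it; W is a fork and W is not conditioned on — no node blocks this path, so it is active.
Path 5: X ← B → J → A ← T
  J is a chain here and J is conditioned on, so the path is blocked at J.
Path 6: X ← B → J → A ← W → T
  J is a chain here and J is conditioned on, so the path is blocked at J.
At least one path is unblocked, so d-separation fails.

No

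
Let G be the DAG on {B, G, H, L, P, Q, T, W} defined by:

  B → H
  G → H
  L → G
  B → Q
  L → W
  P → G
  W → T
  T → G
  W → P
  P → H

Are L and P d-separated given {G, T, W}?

Enumerating the 6 paths from L to P and testing each for blocking by {G, T, W}:
Path 1: L → G → H ← P
  G is a chain here and G is conditioned on, so the path is blocked at G.
Path 2: L → G ← T ← W → P
  T is a chain here and T is conditioned on, so the path is blocked at T.
Path 3: L → G ← P
  G is a collider and G is conditioned on, which opens it — no node blocks this path, so it is active.
Path 4: L → W → T → G → H ← P
  W is a chain here and W is conditioned on, so the path is blocked at W.
Path 5: L → W → T → G ← P
  W is a chain here and W is conditioned on, so the path is blocked at W.
Path 6: L → W → P
  W is a chain here and W is conditioned on, so the path is blocked at W.
Because an active path exists, L and P are not d-separated.

No — L and P are not d-separated given {G, T, W}.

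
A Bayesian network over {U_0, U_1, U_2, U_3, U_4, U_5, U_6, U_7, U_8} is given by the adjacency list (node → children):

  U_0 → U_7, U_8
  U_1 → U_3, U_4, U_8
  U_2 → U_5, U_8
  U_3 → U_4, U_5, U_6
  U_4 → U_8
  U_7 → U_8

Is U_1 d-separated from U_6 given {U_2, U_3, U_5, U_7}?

We examine all 5 paths between U_1 and U_6:
Path 1: U_1 → U_3 → U_6
  U_3 is a chain here and U_3 is conditioned on, so the path is blocked at U_3.
Path 2: U_1 → U_8 ← U_2 → U_5 ← U_3 → U_6
  U_8 is a collider here and neither U_8 nor any of its descendants is conditioned on, so the collider stays closed — the path is blocked at U_8.
Path 3: U_1 → U_8 ← U_4 ← U_3 → U_6
  U_8 is a collider here and neither U_8 nor any of its descendants is conditioned on, so the collider stays closed — the path is blocked at U_8.
Path 4: U_1 → U_4 ← U_3 → U_6
  U_4 is a collider here and neither U_4 nor any of its descendants is conditioned on, so the collider stays closed — the path is blocked at U_4.
Path 5: U_1 → U_4 → U_8 ← U_2 → U_5 ← U_3 → U_6
  U_8 is a collider here and neither U_8 nor any of its descendants is conditioned on, so the collider stays closed — the path is blocked at U_8.
All paths are blocked; U_1 ⊥ U_6 | {U_2, U_3, U_5, U_7} holds.

Yes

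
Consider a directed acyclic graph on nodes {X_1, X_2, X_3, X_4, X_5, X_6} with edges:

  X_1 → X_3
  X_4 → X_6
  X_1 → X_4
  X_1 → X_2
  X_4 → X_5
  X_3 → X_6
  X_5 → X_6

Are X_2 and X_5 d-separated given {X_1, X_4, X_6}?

Yes

Enumerating the 4 paths from X_2 to X_5 and testing each for blocking by {X_1, X_4, X_6}:
Path 1: X_2 ← X_1 → X_3 → X_6 ← X_5
  X_1 is a fork here and X_1 is conditioned on, so the path is blocked at X_1.
Path 2: X_2 ← X_1 → X_3 → X_6 ← X_4 → X_5
  X_1 is a fork here and X_1 is conditioned on, so the path is blocked at X_1.
Path 3: X_2 ← X_1 → X_4 → X_6 ← X_5
  X_1 is a fork here and X_1 is conditioned on, so the path is blocked at X_1.
Path 4: X_2 ← X_1 → X_4 → X_5
  X_1 is a fork here and X_1 is conditioned on, so the path is blocked at X_1.
Every path is blocked, so X_2 and X_5 are d-separated given {X_1, X_4, X_6}.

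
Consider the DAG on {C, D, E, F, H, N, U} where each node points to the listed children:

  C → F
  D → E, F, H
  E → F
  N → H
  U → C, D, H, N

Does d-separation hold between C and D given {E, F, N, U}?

No — C and D are not d-separated given {E, F, N, U}.

We examine all 5 paths between C and D:
Path 1: C ← U → H ← D
  U is a fork here and U is conditioned on, so the path is blocked at U.
Path 2: C ← U → N → H ← D
  U is a fork here and U is conditioned on, so the path is blocked at U.
Path 3: C ← U → D
  U is a fork here and U is conditioned on, so the path is blocked at U.
Path 4: C → F ← D
  F is a collider and F is conditioned on, which opens it — no node blocks this path, so it is active.
Path 5: C → F ← E ← D
  E is a chain here and E is conditioned on, so the path is blocked at E.
Because an active path exists, C and D are not d-separated.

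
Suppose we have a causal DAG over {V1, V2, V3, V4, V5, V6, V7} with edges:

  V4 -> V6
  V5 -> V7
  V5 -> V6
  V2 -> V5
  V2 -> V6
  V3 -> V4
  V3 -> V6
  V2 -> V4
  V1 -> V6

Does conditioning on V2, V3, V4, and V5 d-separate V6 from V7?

Enumerating the 4 paths from V6 to V7 and testing each for blocking by {V2, V3, V4, V5}:
Path 1: V6 ← V2 → V5 → V7
  V2 is a fork here and V2 is conditioned on, so the path is blocked at V2.
Path 2: V6 ← V5 → V7
  V5 is a fork here and V5 is conditioned on, so the path is blocked at V5.
Path 3: V6 ← V3 → V4 ← V2 → V5 → V7
  V3 is a fork here and V3 is conditioned on, so the path is blocked at V3.
Path 4: V6 ← V4 ← V2 → V5 → V7
  V4 is a chain here and V4 is conditioned on, so the path is blocked at V4.
Every path is blocked, so V6 and V7 are d-separated given {V2, V3, V4, V5}.

Yes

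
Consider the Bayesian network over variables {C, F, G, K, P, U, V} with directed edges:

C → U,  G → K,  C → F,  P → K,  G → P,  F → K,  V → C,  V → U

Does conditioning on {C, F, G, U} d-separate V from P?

Yes

We examine all 4 paths between V and P:
Path 1: V → C → F → K ← P
  C is a chain here and C is conditioned on, so the path is blocked at C.
Path 2: V → C → F → K ← G → P
  C is a chain here and C is conditioned on, so the path is blocked at C.
Path 3: V → U ← C → F → K ← P
  C is a fork here and C is conditioned on, so the path is blocked at C.
Path 4: V → U ← C → F → K ← G → P
  C is a fork here and C is conditioned on, so the path is blocked at C.
Since every path is blocked, d-separation holds.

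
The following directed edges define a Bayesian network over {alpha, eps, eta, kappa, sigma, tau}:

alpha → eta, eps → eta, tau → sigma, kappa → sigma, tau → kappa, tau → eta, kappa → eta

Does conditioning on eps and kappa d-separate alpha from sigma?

4 paths connect alpha and sigma; each must be blocked for d-separation to hold:
  1. alpha → eta ← tau → sigma — eta:collider[blocks]; tau:fork[open] ⇒ blocked
  2. alpha → eta ← tau → kappa → sigma — eta:collider[blocks]; tau:fork[open]; kappa:chain[blocks] ⇒ blocked
  3. alpha → eta ← kappa → sigma — eta:collider[blocks]; kappa:fork[blocks] ⇒ blocked
  4. alpha → eta ← kappa ← tau → sigma — eta:collider[blocks]; kappa:chain[blocks]; tau:fork[open] ⇒ blocked
Since every path is blocked, d-separation holds.

Yes — alpha and sigma are d-separated given {eps, kappa}.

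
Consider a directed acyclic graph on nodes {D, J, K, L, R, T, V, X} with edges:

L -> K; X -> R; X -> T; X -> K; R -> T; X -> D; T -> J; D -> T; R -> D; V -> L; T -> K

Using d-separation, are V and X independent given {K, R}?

No — V and X are not d-separated given {K, R}.

6 paths connect V and X; each must be blocked for d-separation to hold:
Path 1: V → L → K ← T ← D ← R ← X
  R is a chain here and R is conditioned on, so the path is blocked at R.
Path 2: V → L → K ← T ← D ← X
  L is a chain and L is not conditioned on; K is a collider and K is conditioned on, which opens it; T is a chain and T is not conditioned on; D is a chain and D is not conditioned on — no node blocks this path, so it is active.
Path 3: V → L → K ← T ← R → D ← X
  R is a fork here and R is conditioned on, so the path is blocked at R.
Path 4: V → L → K ← T ← R ← X
  R is a chain here and R is conditioned on, so the path is blocked at R.
Path 5: V → L → K ← T ← X
  L is a chain and L is not conditioned on; K is a collider and K is conditioned on, which opens it; T is a chain and T is not conditioned on — no node blocks this path, so it is active.
Path 6: V → L → K ← X
  L is a chain and L is not conditioned on; K is a collider and K is conditioned on, which opens it — no node blocks this path, so it is active.
Since the path V → L → K ← T ← D ← X is active, V and X are not d-separated given {K, R}.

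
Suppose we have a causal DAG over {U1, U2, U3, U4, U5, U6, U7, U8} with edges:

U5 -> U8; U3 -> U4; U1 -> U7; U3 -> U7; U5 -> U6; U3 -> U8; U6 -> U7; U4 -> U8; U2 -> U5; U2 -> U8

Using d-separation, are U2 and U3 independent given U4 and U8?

No

We examine all 6 paths between U2 and U3:
Path 1: U2 → U5 → U6 → U7 ← U3
  U7 is a collider here and neither U7 nor any of its descendants is conditioned on, so the collider stays closed — the path is blocked at U7.
Path 2: U2 → U5 → U8 ← U3
  U5 is a chain and U5 is not conditioned on; U8 is a collider and U8 is conditioned on, which opens it — no node blocks this path, so it is active.
Path 3: U2 → U5 → U8 ← U4 ← U3
  U4 is a chain here and U4 is conditioned on, so the path is blocked at U4.
Path 4: U2 → U8 ← U3
  U8 is a collider and U8 is conditioned on, which opens it — no node blocks this path, so it is active.
Path 5: U2 → U8 ← U4 ← U3
  U4 is a chain here and U4 is conditioned on, so the path is blocked at U4.
Path 6: U2 → U8 ← U5 → U6 → U7 ← U3
  U7 is a collider here and neither U7 nor any of its descendants is conditioned on, so the collider stays closed — the path is blocked at U7.
Since the path U2 → U5 → U8 ← U3 is active, U2 and U3 are not d-separated given {U4, U8}.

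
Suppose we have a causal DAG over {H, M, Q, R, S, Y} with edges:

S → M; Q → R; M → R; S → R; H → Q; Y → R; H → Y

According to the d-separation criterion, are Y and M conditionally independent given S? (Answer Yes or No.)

Yes — Y and M are d-separated given {S}.

We examine all 4 paths between Y and M:
  1. Y ← H → Q → R ← S → M — H:fork[open]; Q:chain[open]; R:collider[blocks]; S:fork[blocks] ⇒ blocked
  2. Y ← H → Q → R ← M — H:fork[open]; Q:chain[open]; R:collider[blocks] ⇒ blocked
  3. Y → R ← S → M — R:collider[blocks]; S:fork[blocks] ⇒ blocked
  4. Y → R ← M — R:collider[blocks] ⇒ blocked
All paths are blocked; Y ⊥ M | {S} holds.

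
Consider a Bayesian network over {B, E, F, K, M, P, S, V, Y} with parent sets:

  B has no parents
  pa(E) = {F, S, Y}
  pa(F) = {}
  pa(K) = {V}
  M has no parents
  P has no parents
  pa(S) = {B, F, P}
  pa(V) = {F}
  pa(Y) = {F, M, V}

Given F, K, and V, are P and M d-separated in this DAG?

Yes

There are 6 undirected paths between P and M; checking each against the conditioning set {F, K, V}:
Path 1: P → S → E ← Y ← M
  E is a collider here and neither E nor any of its descendants is conditioned on, so the collider stays closed — the path is blocked at E.
Path 2: P → S → E ← F → V → Y ← M
  E is a collider here and neither E nor any of its descendants is conditioned on, so the collider stays closed — the path is blocked at E.
Path 3: P → S → E ← F → Y ← M
  E is a collider here and neither E nor any of its descendants is conditioned on, so the collider stays closed — the path is blocked at E.
Path 4: P → S ← F → E ← Y ← M
  S is a collider here and neither S nor any of its descendants is conditioned on, so the collider stays closed — the path is blocked at S.
Path 5: P → S ← F → V → Y ← M
  S is a collider here and neither S nor any of its descendants is conditioned on, so the collider stays closed — the path is blocked at S.
Path 6: P → S ← F → Y ← M
  S is a collider here and neither S nor any of its descendants is conditioned on, so the collider stays closed — the path is blocked at S.
Every path is blocked, so P and M are d-separated given {F, K, V}.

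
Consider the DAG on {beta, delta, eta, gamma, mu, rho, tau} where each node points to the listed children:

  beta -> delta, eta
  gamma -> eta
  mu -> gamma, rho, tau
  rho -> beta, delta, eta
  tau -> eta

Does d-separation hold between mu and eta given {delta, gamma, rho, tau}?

Yes

We examine all 5 paths between mu and eta:
Path 1: mu → gamma → eta
  gamma is a chain here and gamma is conditioned on, so the path is blocked at gamma.
Path 2: mu → rho → eta
  rho is a chain here and rho is conditioned on, so the path is blocked at rho.
Path 3: mu → rho → delta ← beta → eta
  rho is a chain here and rho is conditioned on, so the path is blocked at rho.
Path 4: mu → rho → beta → eta
  rho is a chain here and rho is conditioned on, so the path is blocked at rho.
Path 5: mu → tau → eta
  tau is a chain here and tau is conditioned on, so the path is blocked at tau.
Since every path is blocked, d-separation holds.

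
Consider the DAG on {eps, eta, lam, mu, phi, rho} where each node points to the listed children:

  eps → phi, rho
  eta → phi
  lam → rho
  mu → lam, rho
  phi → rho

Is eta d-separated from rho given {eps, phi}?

We examine all 2 paths between eta and rho:
Path 1: eta → phi ← eps → rho
  eps is a fork here and eps is conditioned on, so the path is blocked at eps.
Path 2: eta → phi → rho
  phi is a chain here and phi is conditioned on, so the path is blocked at phi.
Every path is blocked, so eta and rho are d-separated given {eps, phi}.

Yes — eta and rho are d-separated given {eps, phi}.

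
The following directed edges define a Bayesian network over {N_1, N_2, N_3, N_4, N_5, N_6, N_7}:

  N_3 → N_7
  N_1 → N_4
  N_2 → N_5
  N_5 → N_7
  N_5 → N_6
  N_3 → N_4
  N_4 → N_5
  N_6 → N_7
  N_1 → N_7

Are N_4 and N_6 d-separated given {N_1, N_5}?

6 paths connect N_4 and N_6; each must be blocked for d-separation to hold:
Path 1: N_4 ← N_3 → N_7 ← N_6
  N_7 is a collider here and neither N_7 nor any of its descendants is conditioned on, so the collider stays closed — the path is blocked at N_7.
Path 2: N_4 ← N_3 → N_7 ← N_5 → N_6
  N_7 is a collider here and neither N_7 nor any of its descendants is conditioned on, so the collider stays closed — the path is blocked at N_7.
Path 3: N_4 ← N_1 → N_7 ← N_6
  N_1 is a fork here and N_1 is conditioned on, so the path is blocked at N_1.
Path 4: N_4 ← N_1 → N_7 ← N_5 → N_6
  N_1 is a fork here and N_1 is conditioned on, so the path is blocked at N_1.
Path 5: N_4 → N_5 → N_7 ← N_6
  N_5 is a chain here and N_5 is conditioned on, so the path is blocked at N_5.
Path 6: N_4 → N_5 → N_6
  N_5 is a chain here and N_5 is conditioned on, so the path is blocked at N_5.
All paths are blocked; N_4 ⊥ N_6 | {N_1, N_5} holds.

Yes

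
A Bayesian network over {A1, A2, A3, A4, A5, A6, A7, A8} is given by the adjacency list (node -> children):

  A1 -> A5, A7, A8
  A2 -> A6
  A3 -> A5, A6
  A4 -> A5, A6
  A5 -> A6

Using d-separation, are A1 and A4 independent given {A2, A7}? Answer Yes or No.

Yes

There are 3 undirected paths between A1 and A4; checking each against the conditioning set {A2, A7}:
  1. A1 → A5 ← A3 → A6 ← A4 — A5:collider[blocks]; A3:fork[open]; A6:collider[blocks] ⇒ blocked
  2. A1 → A5 ← A4 — A5:collider[blocks] ⇒ blocked
  3. A1 → A5 → A6 ← A4 — A5:chain[open]; A6:collider[blocks] ⇒ blocked
Since every path is blocked, d-separation holds.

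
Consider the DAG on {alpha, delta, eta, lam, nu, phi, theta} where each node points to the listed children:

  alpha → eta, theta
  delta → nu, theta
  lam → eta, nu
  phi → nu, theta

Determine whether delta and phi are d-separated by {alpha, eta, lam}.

Yes

There are 4 undirected paths between delta and phi; checking each against the conditioning set {alpha, eta, lam}:
  1. delta → nu ← phi — nu:collider[blocks] ⇒ blocked
  2. delta → nu ← lam → eta ← alpha → theta ← phi — nu:collider[blocks]; lam:fork[blocks]; eta:collider[open]; alpha:fork[blocks]; theta:collider[blocks] ⇒ blocked
  3. delta → theta ← phi — theta:collider[blocks] ⇒ blocked
  4. delta → theta ← alpha → eta ← lam → nu ← phi — theta:collider[blocks]; alpha:fork[blocks]; eta:collider[open]; lam:fork[blocks]; nu:collider[blocks] ⇒ blocked
All paths are blocked; delta ⊥ phi | {alpha, eta, lam} holds.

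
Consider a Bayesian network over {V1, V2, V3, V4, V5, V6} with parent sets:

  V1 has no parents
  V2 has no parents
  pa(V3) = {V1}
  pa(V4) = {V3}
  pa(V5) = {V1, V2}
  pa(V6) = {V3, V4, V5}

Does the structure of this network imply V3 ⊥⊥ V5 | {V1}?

Yes — V3 and V5 are d-separated given {V1}.

Enumerating the 3 paths from V3 to V5 and testing each for blocking by {V1}:
Path 1: V3 → V6 ← V5
  V6 is a collider here and neither V6 nor any of its descendants is conditioned on, so the collider stays closed — the path is blocked at V6.
Path 2: V3 → V4 → V6 ← V5
  V6 is a collider here and neither V6 nor any of its descendants is conditioned on, so the collider stays closed — the path is blocked at V6.
Path 3: V3 ← V1 → V5
  V1 is a fork here and V1 is conditioned on, so the path is blocked at V1.
Every path is blocked, so V3 and V5 are d-separated given {V1}.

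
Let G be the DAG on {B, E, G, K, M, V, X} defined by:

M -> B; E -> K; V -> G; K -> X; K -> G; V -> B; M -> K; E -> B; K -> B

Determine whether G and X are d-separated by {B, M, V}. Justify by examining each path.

We examine all 4 paths between G and X:
Path 1: G ← K → X
  K is a fork and K is not conditioned on — no node blocks this path, so it is active.
Path 2: G ← V → B ← M → K → X
  V is a fork here and V is conditioned on, so the path is blocked at V.
Path 3: G ← V → B ← K → X
  V is a fork here and V is conditioned on, so the path is blocked at V.
Path 4: G ← V → B ← E → K → X
  V is a fork here and V is conditioned on, so the path is blocked at V.
Since the path G ← K → X is active, G and X are not d-separated given {B, M, V}.

No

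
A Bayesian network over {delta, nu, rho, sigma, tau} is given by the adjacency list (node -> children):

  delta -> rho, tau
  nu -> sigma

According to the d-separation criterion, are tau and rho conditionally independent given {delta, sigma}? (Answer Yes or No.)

Yes — tau and rho are d-separated given {delta, sigma}.

The only undirected path from tau to rho is:
  1. tau ← delta → rho — delta:fork[blocks] ⇒ blocked
Since every path is blocked, d-separation holds.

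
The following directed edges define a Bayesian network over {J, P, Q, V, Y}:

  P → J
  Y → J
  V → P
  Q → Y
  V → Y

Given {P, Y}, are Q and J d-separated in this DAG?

Enumerating the 2 paths from Q to J and testing each for blocking by {P, Y}:
  1. Q → Y ← V → P → J — Y:collider[open]; V:fork[open]; P:chain[blocks] ⇒ blocked
  2. Q → Y → J — Y:chain[blocks] ⇒ blocked
Since every path is blocked, d-separation holds.

Yes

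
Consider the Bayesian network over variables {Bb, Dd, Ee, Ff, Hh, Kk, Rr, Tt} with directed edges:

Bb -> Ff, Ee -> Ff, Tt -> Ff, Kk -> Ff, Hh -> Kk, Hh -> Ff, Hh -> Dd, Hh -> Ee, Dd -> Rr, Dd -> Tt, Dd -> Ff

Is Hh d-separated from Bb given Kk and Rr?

Yes — Hh and Bb are d-separated given {Kk, Rr}.

There are 5 undirected paths between Hh and Bb; checking each against the conditioning set {Kk, Rr}:
Path 1: Hh → Kk → Ff ← Bb
  Kk is a chain here and Kk is conditioned on, so the path is blocked at Kk.
Path 2: Hh → Ee → Ff ← Bb
  Ff is a collider here and neither Ff nor any of its descendants is conditioned on, so the collider stays closed — the path is blocked at Ff.
Path 3: Hh → Dd → Ff ← Bb
  Ff is a collider here and neither Ff nor any of its descendants is conditioned on, so the collider stays closed — the path is blocked at Ff.
Path 4: Hh → Dd → Tt → Ff ← Bb
  Ff is a collider here and neither Ff nor any of its descendants is conditioned on, so the collider stays closed — the path is blocked at Ff.
Path 5: Hh → Ff ← Bb
  Ff is a collider here and neither Ff nor any of its descendants is conditioned on, so the collider stays closed — the path is blocked at Ff.
Since every path is blocked, d-separation holds.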